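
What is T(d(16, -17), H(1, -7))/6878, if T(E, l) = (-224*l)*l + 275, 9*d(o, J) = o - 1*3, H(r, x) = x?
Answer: -10701/6878 ≈ -1.5558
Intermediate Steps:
d(o, J) = -⅓ + o/9 (d(o, J) = (o - 1*3)/9 = (o - 3)/9 = (-3 + o)/9 = -⅓ + o/9)
T(E, l) = 275 - 224*l² (T(E, l) = -224*l² + 275 = 275 - 224*l²)
T(d(16, -17), H(1, -7))/6878 = (275 - 224*(-7)²)/6878 = (275 - 224*49)*(1/6878) = (275 - 10976)*(1/6878) = -10701*1/6878 = -10701/6878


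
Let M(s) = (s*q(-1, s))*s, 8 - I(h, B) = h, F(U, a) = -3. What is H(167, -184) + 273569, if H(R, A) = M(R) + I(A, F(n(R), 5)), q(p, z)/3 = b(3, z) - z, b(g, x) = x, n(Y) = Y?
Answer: 273761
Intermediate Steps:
I(h, B) = 8 - h
q(p, z) = 0 (q(p, z) = 3*(z - z) = 3*0 = 0)
M(s) = 0 (M(s) = (s*0)*s = 0*s = 0)
H(R, A) = 8 - A (H(R, A) = 0 + (8 - A) = 8 - A)
H(167, -184) + 273569 = (8 - 1*(-184)) + 273569 = (8 + 184) + 273569 = 192 + 273569 = 273761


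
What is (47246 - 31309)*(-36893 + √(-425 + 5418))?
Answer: -587963741 + 15937*√4993 ≈ -5.8684e+8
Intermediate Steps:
(47246 - 31309)*(-36893 + √(-425 + 5418)) = 15937*(-36893 + √4993) = -587963741 + 15937*√4993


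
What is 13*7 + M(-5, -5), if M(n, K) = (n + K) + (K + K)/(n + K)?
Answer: 82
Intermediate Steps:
M(n, K) = K + n + 2*K/(K + n) (M(n, K) = (K + n) + (2*K)/(K + n) = (K + n) + 2*K/(K + n) = K + n + 2*K/(K + n))
13*7 + M(-5, -5) = 13*7 + ((-5)² + (-5)² + 2*(-5) + 2*(-5)*(-5))/(-5 - 5) = 91 + (25 + 25 - 10 + 50)/(-10) = 91 - ⅒*90 = 91 - 9 = 82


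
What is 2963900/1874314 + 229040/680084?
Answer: 305624230770/159336370297 ≈ 1.9181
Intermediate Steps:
2963900/1874314 + 229040/680084 = 2963900*(1/1874314) + 229040*(1/680084) = 1481950/937157 + 57260/170021 = 305624230770/159336370297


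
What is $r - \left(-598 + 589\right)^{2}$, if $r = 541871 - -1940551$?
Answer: $2482341$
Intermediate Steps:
$r = 2482422$ ($r = 541871 + 1940551 = 2482422$)
$r - \left(-598 + 589\right)^{2} = 2482422 - \left(-598 + 589\right)^{2} = 2482422 - \left(-9\right)^{2} = 2482422 - 81 = 2482341$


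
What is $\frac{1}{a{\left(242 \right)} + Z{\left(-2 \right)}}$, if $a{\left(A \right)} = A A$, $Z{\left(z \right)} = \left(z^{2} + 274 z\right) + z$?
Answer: $\frac{1}{58018} \approx 1.7236 \cdot 10^{-5}$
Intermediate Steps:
$Z{\left(z \right)} = z^{2} + 275 z$
$a{\left(A \right)} = A^{2}$
$\frac{1}{a{\left(242 \right)} + Z{\left(-2 \right)}} = \frac{1}{242^{2} - 2 \left(275 - 2\right)} = \frac{1}{58564 - 546} = \frac{1}{58018}$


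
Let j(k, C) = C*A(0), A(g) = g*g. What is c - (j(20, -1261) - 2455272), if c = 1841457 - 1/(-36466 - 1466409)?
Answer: 6457446595876/1502875 ≈ 4.2967e+6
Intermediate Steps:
A(g) = g²
j(k, C) = 0 (j(k, C) = C*0² = C*0 = 0)
c = 2767479688876/1502875 (c = 1841457 - 1/(-1502875) = 1841457 - 1*(-1/1502875) = 1841457 + 1/1502875 = 2767479688876/1502875 ≈ 1.8415e+6)
c - (j(20, -1261) - 2455272) = 2767479688876/1502875 - (0 - 2455272) = 2767479688876/1502875 - 1*(-2455272) = 2767479688876/1502875 + 2455272 = 6457446595876/1502875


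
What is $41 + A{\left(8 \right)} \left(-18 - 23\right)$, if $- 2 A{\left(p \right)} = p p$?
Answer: $1353$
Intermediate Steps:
$A{\left(p \right)} = - \frac{p^{2}}{2}$ ($A{\left(p \right)} = - \frac{p p}{2} = - \frac{p^{2}}{2}$)
$41 + A{\left(8 \right)} \left(-18 - 23\right) = 41 + - \frac{8^{2}}{2} \left(-18 - 23\right) = 41 + \left(- \frac{1}{2}\right) 64 \left(-18 - 23\right) = 41 - -1312 = 41 + 1312 = 1353$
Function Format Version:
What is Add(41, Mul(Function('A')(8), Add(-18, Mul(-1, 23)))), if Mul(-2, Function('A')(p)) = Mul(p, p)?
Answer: 1353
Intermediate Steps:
Function('A')(p) = Mul(Rational(-1, 2), Pow(p, 2)) (Function('A')(p) = Mul(Rational(-1, 2), Mul(p, p)) = Mul(Rational(-1, 2), Pow(p, 2)))
Add(41, Mul(Function('A')(8), Add(-18, Mul(-1, 23)))) = Add(41, Mul(Mul(Rational(-1, 2), Pow(8, 2)), Add(-18, Mul(-1, 23)))) = Add(41, Mul(Mul(Rational(-1, 2), 64), Add(-18, -23))) = Add(41, Mul(-32, -41)) = Add(41, 1312) = 1353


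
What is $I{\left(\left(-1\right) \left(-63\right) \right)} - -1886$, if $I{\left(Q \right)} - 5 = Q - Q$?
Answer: $1891$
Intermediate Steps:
$I{\left(Q \right)} = 5$ ($I{\left(Q \right)} = 5 + \left(Q - Q\right) = 5 + 0 = 5$)
$I{\left(\left(-1\right) \left(-63\right) \right)} - -1886 = 5 - -1886 = 5 + 1886 = 1891$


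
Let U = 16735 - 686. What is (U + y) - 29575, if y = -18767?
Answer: -32293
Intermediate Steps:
U = 16049
(U + y) - 29575 = (16049 - 18767) - 29575 = -2718 - 29575 = -32293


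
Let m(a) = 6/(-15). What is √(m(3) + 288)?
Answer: √7190/5 ≈ 16.959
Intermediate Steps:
m(a) = -⅖ (m(a) = 6*(-1/15) = -⅖)
√(m(3) + 288) = √(-⅖ + 288) = √(1438/5) = √7190/5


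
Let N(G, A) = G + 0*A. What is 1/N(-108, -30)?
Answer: -1/108 ≈ -0.0092593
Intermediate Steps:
N(G, A) = G (N(G, A) = G + 0 = G)
1/N(-108, -30) = 1/(-108) = -1/108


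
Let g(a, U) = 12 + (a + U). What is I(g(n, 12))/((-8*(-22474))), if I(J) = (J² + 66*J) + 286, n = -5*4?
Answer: 283/89896 ≈ 0.0031481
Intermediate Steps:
n = -20
g(a, U) = 12 + U + a (g(a, U) = 12 + (U + a) = 12 + U + a)
I(J) = 286 + J² + 66*J
I(g(n, 12))/((-8*(-22474))) = (286 + (12 + 12 - 20)² + 66*(12 + 12 - 20))/((-8*(-22474))) = (286 + 4² + 66*4)/179792 = (286 + 16 + 264)*(1/179792) = 566*(1/179792) = 283/89896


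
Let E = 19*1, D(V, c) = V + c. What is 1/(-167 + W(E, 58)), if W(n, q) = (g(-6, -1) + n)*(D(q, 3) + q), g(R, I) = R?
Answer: 1/1380 ≈ 0.00072464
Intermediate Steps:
E = 19
W(n, q) = (-6 + n)*(3 + 2*q) (W(n, q) = (-6 + n)*((q + 3) + q) = (-6 + n)*((3 + q) + q) = (-6 + n)*(3 + 2*q))
1/(-167 + W(E, 58)) = 1/(-167 + (-18 - 12*58 + 19*58 + 19*(3 + 58))) = 1/(-167 + (-18 - 696 + 1102 + 19*61)) = 1/(-167 + (-18 - 696 + 1102 + 1159)) = 1/(-167 + 1547) = 1/1380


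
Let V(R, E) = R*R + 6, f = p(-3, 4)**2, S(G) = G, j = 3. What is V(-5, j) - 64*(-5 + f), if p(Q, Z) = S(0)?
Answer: 351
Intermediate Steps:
p(Q, Z) = 0
f = 0 (f = 0**2 = 0)
V(R, E) = 6 + R**2 (V(R, E) = R**2 + 6 = 6 + R**2)
V(-5, j) - 64*(-5 + f) = (6 + (-5)**2) - 64*(-5 + 0) = (6 + 25) - 64*(-5) = 31 + 320 = 351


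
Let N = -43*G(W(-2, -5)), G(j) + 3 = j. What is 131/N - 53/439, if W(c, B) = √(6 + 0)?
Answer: 55230/18877 + 131*√6/129 ≈ 5.4132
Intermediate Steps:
W(c, B) = √6
G(j) = -3 + j
N = 129 - 43*√6 (N = -43*(-3 + √6) = 129 - 43*√6 ≈ 23.672)
131/N - 53/439 = 131/(129 - 43*√6) - 53/439 = -53/439 + 131/(129 - 43*√6)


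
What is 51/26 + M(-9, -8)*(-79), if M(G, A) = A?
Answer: 16483/26 ≈ 633.96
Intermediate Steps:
51/26 + M(-9, -8)*(-79) = 51/26 - 8*(-79) = 51*(1/26) + 632 = 51/26 + 632 = 16483/26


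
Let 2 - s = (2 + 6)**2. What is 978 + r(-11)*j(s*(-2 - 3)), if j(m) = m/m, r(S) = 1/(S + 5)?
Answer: 5867/6 ≈ 977.83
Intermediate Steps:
s = -62 (s = 2 - (2 + 6)**2 = 2 - 1*8**2 = 2 - 1*64 = 2 - 64 = -62)
r(S) = 1/(5 + S)
j(m) = 1
978 + r(-11)*j(s*(-2 - 3)) = 978 + 1/(5 - 11) = 978 + 1/(-6) = 978 - 1/6*1 = 978 - 1/6 = 5867/6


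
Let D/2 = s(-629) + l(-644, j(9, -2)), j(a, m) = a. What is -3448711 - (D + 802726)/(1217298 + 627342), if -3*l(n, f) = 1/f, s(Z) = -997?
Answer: -85882019306921/24902640 ≈ -3.4487e+6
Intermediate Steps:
l(n, f) = -1/(3*f)
D = -53840/27 (D = 2*(-997 - ⅓/9) = 2*(-997 - ⅓*⅑) = 2*(-997 - 1/27) = 2*(-26920/27) = -53840/27 ≈ -1994.1)
-3448711 - (D + 802726)/(1217298 + 627342) = -3448711 - (-53840/27 + 802726)/(1217298 + 627342) = -3448711 - 21619762/(27*1844640) = -3448711 - 1*10809881/24902640 = -3448711 - 10809881/24902640 = -85882019306921/24902640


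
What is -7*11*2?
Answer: -154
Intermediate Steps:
-7*11*2 = -77*2 = -154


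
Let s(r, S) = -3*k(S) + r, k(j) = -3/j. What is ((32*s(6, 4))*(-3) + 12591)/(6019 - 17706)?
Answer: -11799/11687 ≈ -1.0096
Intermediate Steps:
s(r, S) = r + 9/S (s(r, S) = -(-9)/S + r = 9/S + r = r + 9/S)
((32*s(6, 4))*(-3) + 12591)/(6019 - 17706) = ((32*(6 + 9/4))*(-3) + 12591)/(6019 - 17706) = ((32*(6 + 9*(1/4)))*(-3) + 12591)/(-11687) = ((32*(6 + 9/4))*(-3) + 12591)*(-1/11687) = ((32*(33/4))*(-3) + 12591)*(-1/11687) = (264*(-3) + 12591)*(-1/11687) = (-792 + 12591)*(-1/11687) = 11799*(-1/11687) = -11799/11687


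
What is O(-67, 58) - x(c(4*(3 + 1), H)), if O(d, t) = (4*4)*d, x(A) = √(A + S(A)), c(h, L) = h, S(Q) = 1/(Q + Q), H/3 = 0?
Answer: -1072 - 3*√114/8 ≈ -1076.0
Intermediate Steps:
H = 0 (H = 3*0 = 0)
S(Q) = 1/(2*Q)
x(A) = √(A + 1/(2*A))
O(d, t) = 16*d
O(-67, 58) - x(c(4*(3 + 1), H)) = 16*(-67) - √(2/((4*(3 + 1))) + 4*(4*(3 + 1)))/2 = -1072 - √(2/((4*4)) + 4*(4*4))/2 = -1072 - √(2/16 + 4*16)/2 = -1072 - √(2*(1/16) + 64)/2 = -1072 - √(⅛ + 64)/2 = -1072 - √(513/8)/2 = -1072 - 3*√114/4/2 = -1072 - 3*√114/8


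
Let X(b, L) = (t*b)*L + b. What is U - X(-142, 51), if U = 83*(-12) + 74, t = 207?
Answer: 1498314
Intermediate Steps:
X(b, L) = b + 207*L*b (X(b, L) = (207*b)*L + b = 207*L*b + b = b + 207*L*b)
U = -922 (U = -996 + 74 = -922)
U - X(-142, 51) = -922 - (-142)*(1 + 207*51) = -922 - (-142)*(1 + 10557) = -922 - (-142)*10558 = -922 - 1*(-1499236) = -922 + 1499236 = 1498314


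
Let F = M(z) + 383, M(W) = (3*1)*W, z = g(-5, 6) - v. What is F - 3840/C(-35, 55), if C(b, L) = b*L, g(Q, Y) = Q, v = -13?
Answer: 157463/385 ≈ 408.99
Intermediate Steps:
z = 8 (z = -5 - 1*(-13) = -5 + 13 = 8)
C(b, L) = L*b
M(W) = 3*W
F = 407 (F = 3*8 + 383 = 24 + 383 = 407)
F - 3840/C(-35, 55) = 407 - 3840/(55*(-35)) = 407 - 3840/(-1925) = 407 - 3840*(-1)/1925 = 407 - 1*(-768/385) = 407 + 768/385 = 157463/385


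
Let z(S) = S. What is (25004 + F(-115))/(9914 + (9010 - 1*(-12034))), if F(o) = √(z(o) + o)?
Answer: 12502/15479 + I*√230/30958 ≈ 0.80768 + 0.00048988*I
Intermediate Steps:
F(o) = √2*√o (F(o) = √(o + o) = √(2*o) = √2*√o)
(25004 + F(-115))/(9914 + (9010 - 1*(-12034))) = (25004 + √2*√(-115))/(9914 + (9010 - 1*(-12034))) = (25004 + √2*(I*√115))/(9914 + (9010 + 12034)) = (25004 + I*√230)/(9914 + 21044) = (25004 + I*√230)/30958 = (25004 + I*√230)*(1/30958) = 12502/15479 + I*√230/30958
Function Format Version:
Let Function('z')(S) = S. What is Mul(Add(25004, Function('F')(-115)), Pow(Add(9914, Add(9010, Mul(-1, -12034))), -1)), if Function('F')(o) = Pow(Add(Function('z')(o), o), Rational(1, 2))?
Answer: Add(Rational(12502, 15479), Mul(Rational(1, 30958), I, Pow(230, Rational(1, 2)))) ≈ Add(0.80768, Mul(0.00048988, I))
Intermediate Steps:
Function('F')(o) = Mul(Pow(2, Rational(1, 2)), Pow(o, Rational(1, 2))) (Function('F')(o) = Pow(Add(o, o), Rational(1, 2)) = Pow(Mul(2, o), Rational(1, 2)) = Mul(Pow(2, Rational(1, 2)), Pow(o, Rational(1, 2))))
Mul(Add(25004, Function('F')(-115)), Pow(Add(9914, Add(9010, Mul(-1, -12034))), -1)) = Mul(Add(25004, Mul(Pow(2, Rational(1, 2)), Pow(-115, Rational(1, 2)))), Pow(Add(9914, Add(9010, Mul(-1, -12034))), -1)) = Mul(Add(25004, Mul(Pow(2, Rational(1, 2)), Mul(I, Pow(115, Rational(1, 2))))), Pow(Add(9914, Add(9010, 12034)), -1)) = Mul(Add(25004, Mul(I, Pow(230, Rational(1, 2)))), Pow(Add(9914, 21044), -1)) = Mul(Add(25004, Mul(I, Pow(230, Rational(1, 2)))), Pow(30958, -1)) = Mul(Add(25004, Mul(I, Pow(230, Rational(1, 2)))), Rational(1, 30958)) = Add(Rational(12502, 15479), Mul(Rational(1, 30958), I, Pow(230, Rational(1, 2))))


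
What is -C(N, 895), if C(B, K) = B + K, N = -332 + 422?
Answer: -985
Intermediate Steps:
N = 90
-C(N, 895) = -(90 + 895) = -1*985 = -985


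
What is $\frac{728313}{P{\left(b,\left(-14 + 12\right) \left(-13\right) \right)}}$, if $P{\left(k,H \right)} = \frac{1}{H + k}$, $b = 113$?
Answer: $101235507$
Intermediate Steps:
$\frac{728313}{P{\left(b,\left(-14 + 12\right) \left(-13\right) \right)}} = \frac{728313}{\frac{1}{\left(-14 + 12\right) \left(-13\right) + 113}} = \frac{728313}{\frac{1}{\left(-2\right) \left(-13\right) + 113}} = \frac{728313}{\frac{1}{26 + 113}} = \frac{728313}{\frac{1}{139}} = 728313 \frac{1}{\frac{1}{139}} = 728313 \cdot 139 = 101235507$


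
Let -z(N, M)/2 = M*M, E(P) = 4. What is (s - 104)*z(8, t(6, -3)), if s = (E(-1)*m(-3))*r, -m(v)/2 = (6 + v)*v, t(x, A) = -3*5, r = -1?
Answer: 79200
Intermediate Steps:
t(x, A) = -15
z(N, M) = -2*M² (z(N, M) = -2*M*M = -2*M²)
m(v) = -2*v*(6 + v) (m(v) = -2*(6 + v)*v = -2*v*(6 + v))
s = -72 (s = (4*(-2*(-3)*(6 - 3)))*(-1) = (4*(-2*(-3)*3))*(-1) = (4*18)*(-1) = 72*(-1) = -72)
(s - 104)*z(8, t(6, -3)) = (-72 - 104)*(-2*(-15)²) = -(-352)*225 = -176*(-450) = 79200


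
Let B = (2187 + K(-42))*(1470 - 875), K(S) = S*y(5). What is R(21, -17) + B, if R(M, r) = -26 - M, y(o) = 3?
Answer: 1226248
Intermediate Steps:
K(S) = 3*S (K(S) = S*3 = 3*S)
B = 1226295 (B = (2187 + 3*(-42))*(1470 - 875) = (2187 - 126)*595 = 2061*595 = 1226295)
R(21, -17) + B = (-26 - 1*21) + 1226295 = (-26 - 21) + 1226295 = -47 + 1226295 = 1226248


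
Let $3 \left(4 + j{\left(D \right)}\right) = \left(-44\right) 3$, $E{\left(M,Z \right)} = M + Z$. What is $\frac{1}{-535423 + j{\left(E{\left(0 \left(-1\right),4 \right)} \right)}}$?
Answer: $- \frac{1}{535471} \approx -1.8675 \cdot 10^{-6}$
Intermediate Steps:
$j{\left(D \right)} = -48$ ($j{\left(D \right)} = -4 + \frac{\left(-44\right) 3}{3} = -4 + \frac{1}{3} \left(-132\right) = -4 - 44 = -48$)
$\frac{1}{-535423 + j{\left(E{\left(0 \left(-1\right),4 \right)} \right)}} = \frac{1}{-535423 - 48} = \frac{1}{-535471} = - \frac{1}{535471}$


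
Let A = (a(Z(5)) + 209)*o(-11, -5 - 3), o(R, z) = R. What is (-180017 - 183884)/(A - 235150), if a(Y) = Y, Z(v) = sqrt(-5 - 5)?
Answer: 86407928549/56382028811 - 4002911*I*sqrt(10)/56382028811 ≈ 1.5325 - 0.00022451*I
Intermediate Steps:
Z(v) = I*sqrt(10) (Z(v) = sqrt(-10) = I*sqrt(10))
A = -2299 - 11*I*sqrt(10) (A = (I*sqrt(10) + 209)*(-11) = (209 + I*sqrt(10))*(-11) = -2299 - 11*I*sqrt(10) ≈ -2299.0 - 34.785*I)
(-180017 - 183884)/(A - 235150) = (-180017 - 183884)/((-2299 - 11*I*sqrt(10)) - 235150) = -363901/(-237449 - 11*I*sqrt(10))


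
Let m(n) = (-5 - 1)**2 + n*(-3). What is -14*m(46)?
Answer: 1428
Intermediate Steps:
m(n) = 36 - 3*n (m(n) = (-6)**2 - 3*n = 36 - 3*n)
-14*m(46) = -14*(36 - 3*46) = -14*(36 - 138) = -14*(-102) = 1428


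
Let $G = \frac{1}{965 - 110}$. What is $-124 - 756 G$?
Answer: $- \frac{11864}{95} \approx -124.88$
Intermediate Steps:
$G = \frac{1}{855} \approx 0.0011696$
$-124 - 756 G = -124 - \frac{84}{95} = - \frac{11864}{95}$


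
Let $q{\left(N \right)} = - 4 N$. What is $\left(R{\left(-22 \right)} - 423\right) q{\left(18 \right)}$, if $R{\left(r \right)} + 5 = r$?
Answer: $32400$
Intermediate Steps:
$R{\left(r \right)} = -5 + r$
$\left(R{\left(-22 \right)} - 423\right) q{\left(18 \right)} = \left(\left(-5 - 22\right) - 423\right) \left(\left(-4\right) 18\right) = \left(-27 - 423\right) \left(-72\right) = \left(-450\right) \left(-72\right) = 32400$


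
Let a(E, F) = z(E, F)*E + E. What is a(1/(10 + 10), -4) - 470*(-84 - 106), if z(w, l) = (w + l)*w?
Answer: 714400321/8000 ≈ 89300.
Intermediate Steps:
z(w, l) = w*(l + w) (z(w, l) = (l + w)*w = w*(l + w))
a(E, F) = E + E²*(E + F) (a(E, F) = (E*(F + E))*E + E = (E*(E + F))*E + E = E²*(E + F) + E = E + E²*(E + F))
a(1/(10 + 10), -4) - 470*(-84 - 106) = (1 + (1/(10 + 10) - 4)/(10 + 10))/(10 + 10) - 470*(-84 - 106) = (1 + (1/20 - 4)/20)/20 - 470*(-190) = (1 + (1/20 - 4)/20)/20 + 89300 = (1 + (1/20)*(-79/20))/20 + 89300 = (1 - 79/400)/20 + 89300 = (1/20)*(321/400) + 89300 = 321/8000 + 89300 = 714400321/8000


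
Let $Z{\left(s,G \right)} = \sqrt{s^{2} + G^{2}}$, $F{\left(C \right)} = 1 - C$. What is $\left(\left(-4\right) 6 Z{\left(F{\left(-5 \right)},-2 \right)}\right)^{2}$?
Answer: $23040$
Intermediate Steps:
$Z{\left(s,G \right)} = \sqrt{G^{2} + s^{2}}$
$\left(\left(-4\right) 6 Z{\left(F{\left(-5 \right)},-2 \right)}\right)^{2} = \left(\left(-4\right) 6 \sqrt{\left(-2\right)^{2} + \left(1 - -5\right)^{2}}\right)^{2} = \left(- 24 \sqrt{4 + \left(1 + 5\right)^{2}}\right)^{2} = \left(- 24 \sqrt{4 + 6^{2}}\right)^{2} = \left(- 24 \sqrt{4 + 36}\right)^{2} = \left(- 24 \sqrt{40}\right)^{2} = \left(- 24 \cdot 2 \sqrt{10}\right)^{2} = \left(- 48 \sqrt{10}\right)^{2} = 23040$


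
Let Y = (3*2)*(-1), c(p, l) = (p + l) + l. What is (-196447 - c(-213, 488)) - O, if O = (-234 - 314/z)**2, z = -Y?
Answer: -2512771/9 ≈ -2.7920e+5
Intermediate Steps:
c(p, l) = p + 2*l (c(p, l) = (l + p) + l = p + 2*l)
Y = -6 (Y = 6*(-1) = -6)
z = 6 (z = -1*(-6) = 6)
O = 737881/9 (O = (-234 - 314/6)**2 = (-234 - 314*1/6)**2 = (-234 - 157/3)**2 = (-859/3)**2 = 737881/9 ≈ 81987.)
(-196447 - c(-213, 488)) - O = (-196447 - (-213 + 2*488)) - 1*737881/9 = (-196447 - (-213 + 976)) - 737881/9 = (-196447 - 1*763) - 737881/9 = (-196447 - 763) - 737881/9 = -197210 - 737881/9 = -2512771/9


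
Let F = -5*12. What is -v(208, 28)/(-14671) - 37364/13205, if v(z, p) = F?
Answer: -548959544/193730555 ≈ -2.8336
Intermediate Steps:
F = -60
v(z, p) = -60
-v(208, 28)/(-14671) - 37364/13205 = -1*(-60)/(-14671) - 37364/13205 = 60*(-1/14671) - 37364*1/13205 = -60/14671 - 37364/13205 = -548959544/193730555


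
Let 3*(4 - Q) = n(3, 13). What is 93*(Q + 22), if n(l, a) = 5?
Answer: 2263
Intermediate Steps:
Q = 7/3 (Q = 4 - 1/3*5 = 4 - 5/3 = 7/3 ≈ 2.3333)
93*(Q + 22) = 93*(7/3 + 22) = 93*(73/3) = 2263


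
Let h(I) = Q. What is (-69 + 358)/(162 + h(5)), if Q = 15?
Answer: 289/177 ≈ 1.6328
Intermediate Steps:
h(I) = 15
(-69 + 358)/(162 + h(5)) = (-69 + 358)/(162 + 15) = 289/177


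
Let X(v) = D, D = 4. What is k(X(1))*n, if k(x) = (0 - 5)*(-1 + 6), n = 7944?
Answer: -198600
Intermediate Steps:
X(v) = 4
k(x) = -25 (k(x) = -5*5 = -25)
k(X(1))*n = -25*7944 = -198600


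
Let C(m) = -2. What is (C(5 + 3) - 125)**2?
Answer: 16129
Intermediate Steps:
(C(5 + 3) - 125)**2 = (-2 - 125)**2 = (-127)**2 = 16129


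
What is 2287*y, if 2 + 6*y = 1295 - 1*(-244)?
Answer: 3515119/6 ≈ 5.8585e+5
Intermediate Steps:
y = 1537/6 (y = -⅓ + (1295 - 1*(-244))/6 = -⅓ + (1295 + 244)/6 = -⅓ + (⅙)*1539 = -⅓ + 513/2 = 1537/6 ≈ 256.17)
2287*y = 2287*(1537/6) = 3515119/6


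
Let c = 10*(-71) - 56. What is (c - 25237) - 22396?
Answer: -48399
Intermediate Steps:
c = -766 (c = -710 - 56 = -766)
(c - 25237) - 22396 = (-766 - 25237) - 22396 = -26003 - 22396 = -48399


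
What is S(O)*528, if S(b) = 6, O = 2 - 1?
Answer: 3168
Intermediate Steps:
O = 1
S(O)*528 = 6*528 = 3168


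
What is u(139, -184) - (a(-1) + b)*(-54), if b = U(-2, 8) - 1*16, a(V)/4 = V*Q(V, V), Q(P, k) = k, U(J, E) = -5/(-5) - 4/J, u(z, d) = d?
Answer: -670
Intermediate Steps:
U(J, E) = 1 - 4/J (U(J, E) = -5*(-1/5) - 4/J = 1 - 4/J)
a(V) = 4*V**2 (a(V) = 4*(V*V) = 4*V**2)
b = -13 (b = (-4 - 2)/(-2) - 1*16 = -1/2*(-6) - 16 = 3 - 16 = -13)
u(139, -184) - (a(-1) + b)*(-54) = -184 - (4*(-1)**2 - 13)*(-54) = -184 - (4*1 - 13)*(-54) = -184 - (4 - 13)*(-54) = -184 - (-9)*(-54) = -184 - 1*486 = -184 - 486 = -670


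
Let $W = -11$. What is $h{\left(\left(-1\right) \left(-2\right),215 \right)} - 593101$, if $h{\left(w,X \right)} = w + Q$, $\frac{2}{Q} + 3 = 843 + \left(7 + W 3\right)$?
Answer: $- \frac{241391292}{407} \approx -5.931 \cdot 10^{5}$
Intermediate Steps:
$Q = \frac{1}{407}$ ($Q = \frac{2}{-3 + \left(843 + \left(7 - 33\right)\right)} = \frac{2}{-3 + \left(843 - 26\right)} = \frac{2}{-3 + 817} = \frac{2}{814} = 2 \cdot \frac{1}{814} = \frac{1}{407} \approx 0.002457$)
$h{\left(w,X \right)} = \frac{1}{407} + w$ ($h{\left(w,X \right)} = w + \frac{1}{407} = \frac{1}{407} + w$)
$h{\left(\left(-1\right) \left(-2\right),215 \right)} - 593101 = \left(\frac{1}{407} - -2\right) - 593101 = \left(\frac{1}{407} + 2\right) - 593101 = \frac{815}{407} - 593101 = - \frac{241391292}{407}$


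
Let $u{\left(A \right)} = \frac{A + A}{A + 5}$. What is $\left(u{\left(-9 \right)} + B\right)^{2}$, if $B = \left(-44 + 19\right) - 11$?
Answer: $\frac{3969}{4} \approx 992.25$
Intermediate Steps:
$u{\left(A \right)} = \frac{2 A}{5 + A}$
$B = -36$ ($B = -25 - 11 = -36$)
$\left(u{\left(-9 \right)} + B\right)^{2} = \left(2 \left(-9\right) \frac{1}{5 - 9} - 36\right)^{2} = \left(2 \left(-9\right) \frac{1}{-4} - 36\right)^{2} = \left(2 \left(-9\right) \left(- \frac{1}{4}\right) - 36\right)^{2} = \left(\frac{9}{2} - 36\right)^{2} = \left(- \frac{63}{2}\right)^{2} = \frac{3969}{4}$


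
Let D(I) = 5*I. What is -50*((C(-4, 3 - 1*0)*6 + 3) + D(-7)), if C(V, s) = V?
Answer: 2800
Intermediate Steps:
-50*((C(-4, 3 - 1*0)*6 + 3) + D(-7)) = -50*((-4*6 + 3) + 5*(-7)) = -50*((-24 + 3) - 35) = -50*(-21 - 35) = -50*(-56) = 2800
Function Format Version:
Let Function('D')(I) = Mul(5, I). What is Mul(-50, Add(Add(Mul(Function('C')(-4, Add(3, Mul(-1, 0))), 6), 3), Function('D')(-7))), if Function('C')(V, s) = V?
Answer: 2800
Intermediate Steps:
Mul(-50, Add(Add(Mul(Function('C')(-4, Add(3, Mul(-1, 0))), 6), 3), Function('D')(-7))) = Mul(-50, Add(Add(Mul(-4, 6), 3), Mul(5, -7))) = Mul(-50, Add(Add(-24, 3), -35)) = Mul(-50, Add(-21, -35)) = Mul(-50, -56) = 2800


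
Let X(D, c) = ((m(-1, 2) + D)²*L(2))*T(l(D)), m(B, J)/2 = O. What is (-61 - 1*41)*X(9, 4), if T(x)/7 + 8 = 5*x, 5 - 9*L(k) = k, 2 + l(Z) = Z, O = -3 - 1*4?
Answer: -160650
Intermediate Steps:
O = -7 (O = -3 - 4 = -7)
m(B, J) = -14 (m(B, J) = 2*(-7) = -14)
l(Z) = -2 + Z
L(k) = 5/9 - k/9
T(x) = -56 + 35*x (T(x) = -56 + 7*(5*x) = -56 + 35*x)
X(D, c) = (-14 + D)²*(-126 + 35*D)/3 (X(D, c) = ((-14 + D)²*(5/9 - ⅑*2))*(-56 + 35*(-2 + D)) = ((-14 + D)²*(5/9 - 2/9))*(-56 + (-70 + 35*D)) = ((-14 + D)²*(⅓))*(-126 + 35*D) = ((-14 + D)²/3)*(-126 + 35*D) = (-14 + D)²*(-126 + 35*D)/3)
(-61 - 1*41)*X(9, 4) = (-61 - 1*41)*((-14 + 9)²*(-42 + (35/3)*9)) = (-61 - 41)*((-5)²*(-42 + 105)) = -2550*63 = -102*1575 = -160650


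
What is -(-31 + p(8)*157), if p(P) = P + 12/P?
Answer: -2921/2 ≈ -1460.5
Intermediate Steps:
-(-31 + p(8)*157) = -(-31 + (8 + 12/8)*157) = -(-31 + (8 + 12*(⅛))*157) = -(-31 + (8 + 3/2)*157) = -(-31 + (19/2)*157) = -(-31 + 2983/2) = -1*2921/2 = -2921/2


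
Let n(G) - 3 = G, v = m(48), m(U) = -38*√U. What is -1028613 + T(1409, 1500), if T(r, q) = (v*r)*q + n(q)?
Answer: -1027110 - 321252000*√3 ≈ -5.5745e+8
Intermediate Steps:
v = -152*√3 ≈ -263.27
n(G) = 3 + G
T(r, q) = 3 + q - 152*q*r*√3 (T(r, q) = ((-152*√3)*r)*q + (3 + q) = (-152*r*√3)*q + (3 + q) = -152*q*r*√3 + (3 + q) = 3 + q - 152*q*r*√3)
-1028613 + T(1409, 1500) = -1028613 + (3 + 1500 - 152*1500*1409*√3) = -1028613 + (3 + 1500 - 321252000*√3) = -1028613 + (1503 - 321252000*√3) = -1027110 - 321252000*√3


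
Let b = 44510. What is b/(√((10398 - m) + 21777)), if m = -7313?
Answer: 22255*√617/2468 ≈ 223.99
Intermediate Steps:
b/(√((10398 - m) + 21777)) = 44510/(√((10398 - 1*(-7313)) + 21777)) = 44510/(√((10398 + 7313) + 21777)) = 44510/(√(17711 + 21777)) = 44510/(√39488) = 44510/((8*√617)) = 44510*(√617/4936) = 22255*√617/2468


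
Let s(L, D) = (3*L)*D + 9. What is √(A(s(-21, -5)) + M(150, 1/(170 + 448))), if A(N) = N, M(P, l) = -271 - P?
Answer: I*√97 ≈ 9.8489*I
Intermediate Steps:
s(L, D) = 9 + 3*D*L (s(L, D) = 3*D*L + 9 = 9 + 3*D*L)
√(A(s(-21, -5)) + M(150, 1/(170 + 448))) = √((9 + 3*(-5)*(-21)) + (-271 - 1*150)) = √((9 + 315) + (-271 - 150)) = √(324 - 421) = √(-97) = I*√97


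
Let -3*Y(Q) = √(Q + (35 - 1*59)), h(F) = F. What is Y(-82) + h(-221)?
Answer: -221 - I*√106/3 ≈ -221.0 - 3.4319*I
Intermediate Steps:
Y(Q) = -√(-24 + Q)/3 (Y(Q) = -√(Q + (35 - 1*59))/3 = -√(Q + (35 - 59))/3 = -√(Q - 24)/3 = -√(-24 + Q)/3)
Y(-82) + h(-221) = -√(-24 - 82)/3 - 221 = -I*√106/3 - 221 = -221 - I*√106/3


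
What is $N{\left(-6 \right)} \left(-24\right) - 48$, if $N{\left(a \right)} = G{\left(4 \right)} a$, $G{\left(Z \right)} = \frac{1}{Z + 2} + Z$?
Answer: $552$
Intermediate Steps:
$G{\left(Z \right)} = Z + \frac{1}{2 + Z}$ ($G{\left(Z \right)} = \frac{1}{2 + Z} + Z = Z + \frac{1}{2 + Z}$)
$N{\left(a \right)} = \frac{25 a}{6}$ ($N{\left(a \right)} = \frac{1 + 4^{2} + 2 \cdot 4}{2 + 4} a = \frac{1 + 16 + 8}{6} a = \frac{1}{6} \cdot 25 a = \frac{25 a}{6}$)
$N{\left(-6 \right)} \left(-24\right) - 48 = \frac{25}{6} \left(-6\right) \left(-24\right) - 48 = \left(-25\right) \left(-24\right) - 48 = 600 - 48 = 552$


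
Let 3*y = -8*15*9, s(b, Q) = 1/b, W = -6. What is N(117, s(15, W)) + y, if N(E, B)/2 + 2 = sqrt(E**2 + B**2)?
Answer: -364 + 2*sqrt(3080026)/15 ≈ -130.00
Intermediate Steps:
N(E, B) = -4 + 2*sqrt(B**2 + E**2) (N(E, B) = -4 + 2*sqrt(E**2 + B**2) = -4 + 2*sqrt(B**2 + E**2))
y = -360 (y = (-8*15*9)/3 = (-120*9)/3 = (1/3)*(-1080) = -360)
N(117, s(15, W)) + y = (-4 + 2*sqrt((1/15)**2 + 117**2)) - 360 = (-4 + 2*sqrt((1/15)**2 + 13689)) - 360 = (-4 + 2*sqrt(1/225 + 13689)) - 360 = (-4 + 2*sqrt(3080026/225)) - 360 = (-4 + 2*(sqrt(3080026)/15)) - 360 = (-4 + 2*sqrt(3080026)/15) - 360 = -364 + 2*sqrt(3080026)/15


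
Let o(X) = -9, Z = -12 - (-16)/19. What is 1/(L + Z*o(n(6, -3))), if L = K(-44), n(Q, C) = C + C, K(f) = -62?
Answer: 19/730 ≈ 0.026027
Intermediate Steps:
n(Q, C) = 2*C
L = -62
Z = -212/19 (Z = -12 - (-16)/19 = -12 - 1*(-16/19) = -12 + 16/19 = -212/19 ≈ -11.158)
1/(L + Z*o(n(6, -3))) = 1/(-62 - 212/19*(-9)) = 1/(-62 + 1908/19) = 1/(730/19) = 19/730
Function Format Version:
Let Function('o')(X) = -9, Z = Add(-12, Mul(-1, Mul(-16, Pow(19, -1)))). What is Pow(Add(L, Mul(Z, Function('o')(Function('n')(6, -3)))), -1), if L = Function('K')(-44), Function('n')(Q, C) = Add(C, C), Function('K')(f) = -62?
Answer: Rational(19, 730) ≈ 0.026027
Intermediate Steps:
Function('n')(Q, C) = Mul(2, C)
L = -62
Z = Rational(-212, 19) (Z = Add(-12, Mul(-1, Mul(-16, Rational(1, 19)))) = Add(-12, Mul(-1, Rational(-16, 19))) = Add(-12, Rational(16, 19)) = Rational(-212, 19) ≈ -11.158)
Pow(Add(L, Mul(Z, Function('o')(Function('n')(6, -3)))), -1) = Pow(Add(-62, Mul(Rational(-212, 19), -9)), -1) = Pow(Add(-62, Rational(1908, 19)), -1) = Pow(Rational(730, 19), -1) = Rational(19, 730)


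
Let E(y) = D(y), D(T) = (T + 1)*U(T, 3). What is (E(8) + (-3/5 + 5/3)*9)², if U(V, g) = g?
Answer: 33489/25 ≈ 1339.6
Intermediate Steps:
D(T) = 3 + 3*T (D(T) = (T + 1)*3 = (1 + T)*3 = 3 + 3*T)
E(y) = 3 + 3*y
(E(8) + (-3/5 + 5/3)*9)² = ((3 + 3*8) + (-3/5 + 5/3)*9)² = ((3 + 24) + (-3*⅕ + 5*(⅓))*9)² = (27 + (-⅗ + 5/3)*9)² = (27 + (16/15)*9)² = (27 + 48/5)² = (183/5)² = 33489/25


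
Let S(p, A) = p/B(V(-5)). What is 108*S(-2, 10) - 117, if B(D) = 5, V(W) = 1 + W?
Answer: -801/5 ≈ -160.20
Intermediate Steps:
S(p, A) = p/5
108*S(-2, 10) - 117 = 108*((⅕)*(-2)) - 117 = 108*(-⅖) - 117 = -216/5 - 117 = -801/5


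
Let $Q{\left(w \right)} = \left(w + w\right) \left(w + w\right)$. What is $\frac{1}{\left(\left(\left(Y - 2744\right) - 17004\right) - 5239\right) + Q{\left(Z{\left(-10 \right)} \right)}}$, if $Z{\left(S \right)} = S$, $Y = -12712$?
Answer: $- \frac{1}{37299} \approx -2.681 \cdot 10^{-5}$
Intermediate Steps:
$Q{\left(w \right)} = 4 w^{2}$ ($Q{\left(w \right)} = 2 w 2 w = 4 w^{2}$)
$\frac{1}{\left(\left(\left(Y - 2744\right) - 17004\right) - 5239\right) + Q{\left(Z{\left(-10 \right)} \right)}} = \frac{1}{\left(\left(\left(-12712 - 2744\right) - 17004\right) - 5239\right) + 4 \left(-10\right)^{2}} = \frac{1}{\left(\left(\left(-12712 - 2744\right) - 17004\right) - 5239\right) + 4 \cdot 100} = \frac{1}{\left(\left(-15456 - 17004\right) - 5239\right) + 400} = \frac{1}{\left(-32460 - 5239\right) + 400} = \frac{1}{-37699 + 400} = \frac{1}{-37299} = - \frac{1}{37299}$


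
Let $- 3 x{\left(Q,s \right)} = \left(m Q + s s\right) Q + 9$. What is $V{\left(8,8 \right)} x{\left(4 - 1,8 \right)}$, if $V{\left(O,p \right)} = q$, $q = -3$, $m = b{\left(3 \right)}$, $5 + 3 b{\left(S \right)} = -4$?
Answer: $174$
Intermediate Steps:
$b{\left(S \right)} = -3$ ($b{\left(S \right)} = - \frac{5}{3} + \frac{1}{3} \left(-4\right) = - \frac{5}{3} - \frac{4}{3} = -3$)
$m = -3$
$x{\left(Q,s \right)} = -3 - \frac{Q \left(s^{2} - 3 Q\right)}{3}$ ($x{\left(Q,s \right)} = - \frac{\left(- 3 Q + s s\right) Q + 9}{3} = - \frac{\left(- 3 Q + s^{2}\right) Q + 9}{3} = - \frac{\left(s^{2} - 3 Q\right) Q + 9}{3} = - \frac{Q \left(s^{2} - 3 Q\right) + 9}{3} = - \frac{9 + Q \left(s^{2} - 3 Q\right)}{3} = -3 - \frac{Q \left(s^{2} - 3 Q\right)}{3}$)
$V{\left(O,p \right)} = -3$
$V{\left(8,8 \right)} x{\left(4 - 1,8 \right)} = - 3 \left(-3 + \left(4 - 1\right)^{2} - \frac{\left(4 - 1\right) 8^{2}}{3}\right) = - 3 \left(-3 + \left(4 - 1\right)^{2} - \frac{1}{3} \left(4 - 1\right) 64\right) = - 3 \left(-3 + 3^{2} - 1 \cdot 64\right) = - 3 \left(-3 + 9 - 64\right) = \left(-3\right) \left(-58\right) = 174$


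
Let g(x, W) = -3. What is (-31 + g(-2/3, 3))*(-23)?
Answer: 782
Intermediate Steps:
(-31 + g(-2/3, 3))*(-23) = (-31 - 3)*(-23) = -34*(-23) = 782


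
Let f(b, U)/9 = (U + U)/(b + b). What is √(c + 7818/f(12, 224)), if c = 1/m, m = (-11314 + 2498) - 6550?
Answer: 11*√4449571035/107562 ≈ 6.8217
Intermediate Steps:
m = -15366 (m = -8816 - 6550 = -15366)
c = -1/15366 (c = 1/(-15366) = -1/15366 ≈ -6.5079e-5)
f(b, U) = 9*U/b (f(b, U) = 9*((U + U)/(b + b)) = 9*((2*U)/((2*b))) = 9*((2*U)*(1/(2*b))) = 9*(U/b) = 9*U/b)
√(c + 7818/f(12, 224)) = √(-1/15366 + 7818/((9*224/12))) = √(-1/15366 + 7818/((9*224*(1/12)))) = √(-1/15366 + 7818/168) = √(-1/15366 + 7818*(1/168)) = √(-1/15366 + 1303/28) = √(10010935/215124) = 11*√4449571035/107562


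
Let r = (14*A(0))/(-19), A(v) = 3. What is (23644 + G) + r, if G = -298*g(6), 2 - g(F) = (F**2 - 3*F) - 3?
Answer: 522800/19 ≈ 27516.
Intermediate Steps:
g(F) = 5 - F**2 + 3*F (g(F) = 2 - ((F**2 - 3*F) - 3) = 2 - (-3 + F**2 - 3*F) = 2 + (3 - F**2 + 3*F) = 5 - F**2 + 3*F)
G = 3874 (G = -298*(5 - 1*6**2 + 3*6) = -298*(5 - 1*36 + 18) = -298*(5 - 36 + 18) = -298*(-13) = 3874)
r = -42/19 (r = (14*3)/(-19) = 42*(-1/19) = -42/19 ≈ -2.2105)
(23644 + G) + r = (23644 + 3874) - 42/19 = 27518 - 42/19 = 522800/19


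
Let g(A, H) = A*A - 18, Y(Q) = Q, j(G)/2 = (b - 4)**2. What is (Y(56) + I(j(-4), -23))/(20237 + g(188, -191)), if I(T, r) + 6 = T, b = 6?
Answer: 58/55563 ≈ 0.0010439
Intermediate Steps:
j(G) = 8 (j(G) = 2*(6 - 4)**2 = 2*2**2 = 2*4 = 8)
g(A, H) = -18 + A**2 (g(A, H) = A**2 - 18 = -18 + A**2)
I(T, r) = -6 + T
(Y(56) + I(j(-4), -23))/(20237 + g(188, -191)) = (56 + (-6 + 8))/(20237 + (-18 + 188**2)) = (56 + 2)/(20237 + (-18 + 35344)) = 58/(20237 + 35326) = 58/55563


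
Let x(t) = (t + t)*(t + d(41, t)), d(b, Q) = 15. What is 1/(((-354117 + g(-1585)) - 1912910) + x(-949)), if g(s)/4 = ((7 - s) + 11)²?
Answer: 1/9784141 ≈ 1.0221e-7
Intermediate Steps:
g(s) = 4*(18 - s)² (g(s) = 4*((7 - s) + 11)² = 4*(18 - s)²)
x(t) = 2*t*(15 + t) (x(t) = (t + t)*(t + 15) = (2*t)*(15 + t) = 2*t*(15 + t))
1/(((-354117 + g(-1585)) - 1912910) + x(-949)) = 1/(((-354117 + 4*(-18 - 1585)²) - 1912910) + 2*(-949)*(15 - 949)) = 1/(((-354117 + 4*(-1603)²) - 1912910) + 2*(-949)*(-934)) = 1/(((-354117 + 4*2569609) - 1912910) + 1772732) = 1/(((-354117 + 10278436) - 1912910) + 1772732) = 1/((9924319 - 1912910) + 1772732) = 1/(8011409 + 1772732) = 1/9784141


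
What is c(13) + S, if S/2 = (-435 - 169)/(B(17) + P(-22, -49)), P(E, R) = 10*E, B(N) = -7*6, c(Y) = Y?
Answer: 2307/131 ≈ 17.611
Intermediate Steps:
B(N) = -42
S = 604/131 (S = 2*((-435 - 169)/(-42 + 10*(-22))) = 2*(-604/(-42 - 220)) = 2*(-604/(-262)) = 2*(-604*(-1/262)) = 2*(302/131) = 604/131 ≈ 4.6107)
c(13) + S = 13 + 604/131 = 2307/131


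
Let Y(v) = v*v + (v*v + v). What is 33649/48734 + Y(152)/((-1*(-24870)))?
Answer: 44230841/17314494 ≈ 2.5546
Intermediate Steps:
Y(v) = v + 2*v² (Y(v) = v² + (v² + v) = v² + (v + v²) = v + 2*v²)
33649/48734 + Y(152)/((-1*(-24870))) = 33649/48734 + (152*(1 + 2*152))/((-1*(-24870))) = 33649*(1/48734) + (152*(1 + 304))/24870 = 4807/6962 + (152*305)*(1/24870) = 4807/6962 + 46360*(1/24870) = 4807/6962 + 4636/2487 = 44230841/17314494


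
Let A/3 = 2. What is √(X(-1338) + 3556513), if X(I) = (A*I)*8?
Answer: √3492289 ≈ 1868.8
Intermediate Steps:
A = 6 (A = 3*2 = 6)
X(I) = 48*I (X(I) = (6*I)*8 = 48*I)
√(X(-1338) + 3556513) = √(48*(-1338) + 3556513) = √(-64224 + 3556513) = √3492289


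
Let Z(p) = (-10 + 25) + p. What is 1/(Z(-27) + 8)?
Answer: -¼ ≈ -0.25000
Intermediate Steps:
Z(p) = 15 + p
1/(Z(-27) + 8) = 1/((15 - 27) + 8) = 1/(-12 + 8) = 1/(-4) = -¼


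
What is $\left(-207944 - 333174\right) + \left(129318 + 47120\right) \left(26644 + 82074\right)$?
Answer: $19181445366$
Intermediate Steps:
$\left(-207944 - 333174\right) + \left(129318 + 47120\right) \left(26644 + 82074\right) = -541118 + 176438 \cdot 108718 = -541118 + 19181986484 = 19181445366$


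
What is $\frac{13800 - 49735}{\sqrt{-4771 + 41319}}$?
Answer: $- \frac{35935 \sqrt{9137}}{18274} \approx -187.97$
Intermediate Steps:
$\frac{13800 - 49735}{\sqrt{-4771 + 41319}} = \frac{13800 - 49735}{\sqrt{36548}} = - \frac{35935}{2 \sqrt{9137}} = - 35935 \frac{\sqrt{9137}}{18274} = - \frac{35935 \sqrt{9137}}{18274}$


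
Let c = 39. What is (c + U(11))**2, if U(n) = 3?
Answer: 1764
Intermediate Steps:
(c + U(11))**2 = (39 + 3)**2 = 42**2 = 1764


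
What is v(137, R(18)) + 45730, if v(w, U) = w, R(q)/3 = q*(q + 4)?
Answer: 45867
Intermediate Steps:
R(q) = 3*q*(4 + q) (R(q) = 3*(q*(q + 4)) = 3*(q*(4 + q)) = 3*q*(4 + q))
v(137, R(18)) + 45730 = 137 + 45730 = 45867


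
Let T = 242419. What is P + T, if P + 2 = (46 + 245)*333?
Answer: 339320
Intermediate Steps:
P = 96901 (P = -2 + (46 + 245)*333 = -2 + 291*333 = -2 + 96903 = 96901)
P + T = 96901 + 242419 = 339320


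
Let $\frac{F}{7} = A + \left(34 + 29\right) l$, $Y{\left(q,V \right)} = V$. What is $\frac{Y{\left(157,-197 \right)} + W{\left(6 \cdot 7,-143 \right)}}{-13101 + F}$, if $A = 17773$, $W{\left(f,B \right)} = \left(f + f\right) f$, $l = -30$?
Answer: $\frac{3331}{98080} \approx 0.033962$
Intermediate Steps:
$W{\left(f,B \right)} = 2 f^{2}$ ($W{\left(f,B \right)} = 2 f f = 2 f^{2}$)
$F = 111181$ ($F = 7 \left(17773 + \left(34 + 29\right) \left(-30\right)\right) = 7 \left(17773 + 63 \left(-30\right)\right) = 7 \left(17773 - 1890\right) = 7 \cdot 15883 = 111181$)
$\frac{Y{\left(157,-197 \right)} + W{\left(6 \cdot 7,-143 \right)}}{-13101 + F} = \frac{-197 + 2 \left(6 \cdot 7\right)^{2}}{-13101 + 111181} = \frac{-197 + 2 \cdot 42^{2}}{98080} = \left(-197 + 2 \cdot 1764\right) \frac{1}{98080} = \left(-197 + 3528\right) \frac{1}{98080} = 3331 \cdot \frac{1}{98080} = \frac{3331}{98080}$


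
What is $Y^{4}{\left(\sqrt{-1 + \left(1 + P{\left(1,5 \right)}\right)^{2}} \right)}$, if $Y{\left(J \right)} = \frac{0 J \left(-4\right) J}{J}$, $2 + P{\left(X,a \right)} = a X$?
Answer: $0$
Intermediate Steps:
$P{\left(X,a \right)} = -2 + X a$ ($P{\left(X,a \right)} = -2 + a X = -2 + X a$)
$Y{\left(J \right)} = 0$ ($Y{\left(J \right)} = \frac{0 \left(-4\right) J}{J} = \frac{0 J}{J} = \frac{0}{J} = 0$)
$Y^{4}{\left(\sqrt{-1 + \left(1 + P{\left(1,5 \right)}\right)^{2}} \right)} = 0^{4} = 0$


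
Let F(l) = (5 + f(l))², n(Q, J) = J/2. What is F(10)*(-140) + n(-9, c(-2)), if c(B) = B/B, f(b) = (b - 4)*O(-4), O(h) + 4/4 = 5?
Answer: -235479/2 ≈ -1.1774e+5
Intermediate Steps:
O(h) = 4 (O(h) = -1 + 5 = 4)
f(b) = -16 + 4*b (f(b) = (b - 4)*4 = (-4 + b)*4 = -16 + 4*b)
c(B) = 1
n(Q, J) = J/2 (n(Q, J) = J*(½) = J/2)
F(l) = (-11 + 4*l)² (F(l) = (5 + (-16 + 4*l))² = (-11 + 4*l)²)
F(10)*(-140) + n(-9, c(-2)) = (-11 + 4*10)²*(-140) + (½)*1 = (-11 + 40)²*(-140) + ½ = 29²*(-140) + ½ = 841*(-140) + ½ = -117740 + ½ = -235479/2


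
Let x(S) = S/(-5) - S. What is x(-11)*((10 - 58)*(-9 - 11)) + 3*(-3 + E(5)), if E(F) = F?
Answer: 12678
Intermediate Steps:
x(S) = -6*S/5 (x(S) = S*(-⅕) - S = -S/5 - S = -6*S/5)
x(-11)*((10 - 58)*(-9 - 11)) + 3*(-3 + E(5)) = (-6/5*(-11))*((10 - 58)*(-9 - 11)) + 3*(-3 + 5) = 66*(-48*(-20))/5 + 3*2 = (66/5)*960 + 6 = 12672 + 6 = 12678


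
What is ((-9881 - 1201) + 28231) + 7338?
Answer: 24487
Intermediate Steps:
((-9881 - 1201) + 28231) + 7338 = (-11082 + 28231) + 7338 = 17149 + 7338 = 24487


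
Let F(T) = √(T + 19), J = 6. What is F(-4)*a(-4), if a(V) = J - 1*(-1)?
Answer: 7*√15 ≈ 27.111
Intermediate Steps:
F(T) = √(19 + T)
a(V) = 7 (a(V) = 6 - 1*(-1) = 6 + 1 = 7)
F(-4)*a(-4) = √(19 - 4)*7 = √15*7 = 7*√15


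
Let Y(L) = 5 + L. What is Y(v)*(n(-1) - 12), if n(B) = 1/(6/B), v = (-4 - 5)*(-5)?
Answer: -1825/3 ≈ -608.33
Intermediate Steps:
v = 45 (v = -9*(-5) = 45)
n(B) = B/6
Y(v)*(n(-1) - 12) = (5 + 45)*((1/6)*(-1) - 12) = 50*(-1/6 - 12) = 50*(-73/6) = -1825/3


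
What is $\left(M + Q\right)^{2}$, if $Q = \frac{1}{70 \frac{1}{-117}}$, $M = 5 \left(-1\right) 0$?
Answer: $\frac{13689}{4900} \approx 2.7937$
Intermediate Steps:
$M = 0$ ($M = \left(-5\right) 0 = 0$)
$Q = - \frac{117}{70}$ ($Q = \frac{1}{70 \left(- \frac{1}{117}\right)} = \frac{1}{- \frac{70}{117}} = - \frac{117}{70} \approx -1.6714$)
$\left(M + Q\right)^{2} = \left(0 - \frac{117}{70}\right)^{2} = \left(- \frac{117}{70}\right)^{2} = \frac{13689}{4900}$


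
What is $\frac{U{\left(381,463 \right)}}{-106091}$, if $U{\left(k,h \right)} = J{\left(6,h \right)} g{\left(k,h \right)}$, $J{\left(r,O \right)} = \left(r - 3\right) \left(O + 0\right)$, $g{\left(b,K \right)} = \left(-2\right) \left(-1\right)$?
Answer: $- \frac{2778}{106091} \approx -0.026185$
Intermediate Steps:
$g{\left(b,K \right)} = 2$
$J{\left(r,O \right)} = O \left(-3 + r\right)$ ($J{\left(r,O \right)} = \left(-3 + r\right) O = O \left(-3 + r\right)$)
$U{\left(k,h \right)} = 6 h$ ($U{\left(k,h \right)} = h \left(-3 + 6\right) 2 = h 3 \cdot 2 = 3 h 2 = 6 h$)
$\frac{U{\left(381,463 \right)}}{-106091} = \frac{6 \cdot 463}{-106091} = 2778 \left(- \frac{1}{106091}\right) = - \frac{2778}{106091}$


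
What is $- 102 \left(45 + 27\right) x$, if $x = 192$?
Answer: $-1410048$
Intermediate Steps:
$- 102 \left(45 + 27\right) x = - 102 \left(45 + 27\right) 192 = \left(-102\right) 72 \cdot 192 = \left(-7344\right) 192 = -1410048$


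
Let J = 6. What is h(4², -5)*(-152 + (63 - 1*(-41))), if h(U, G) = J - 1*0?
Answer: -288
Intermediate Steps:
h(U, G) = 6 (h(U, G) = 6 - 1*0 = 6 + 0 = 6)
h(4², -5)*(-152 + (63 - 1*(-41))) = 6*(-152 + (63 - 1*(-41))) = 6*(-152 + (63 + 41)) = 6*(-152 + 104) = 6*(-48) = -288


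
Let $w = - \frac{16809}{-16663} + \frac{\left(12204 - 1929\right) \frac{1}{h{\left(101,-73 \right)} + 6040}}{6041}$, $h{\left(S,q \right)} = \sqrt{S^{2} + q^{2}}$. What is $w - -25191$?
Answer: $\frac{9247275464285358354}{367071774556081} - \frac{2055 \sqrt{15530}}{44058305774} \approx 25192.0$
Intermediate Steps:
$w = \frac{16809}{16663} + \frac{10275}{6041 \left(6040 + \sqrt{15530}\right)}$ ($w = - \frac{16809}{-16663} + \frac{\left(12204 - 1929\right) \frac{1}{\sqrt{101^{2} + \left(-73\right)^{2}} + 6040}}{6041} = \left(-16809\right) \left(- \frac{1}{16663}\right) + \frac{10275}{\sqrt{10201 + 5329} + 6040} \cdot \frac{1}{6041} = \frac{16809}{16663} + \frac{10275}{\sqrt{15530} + 6040} \cdot \frac{1}{6041} = \frac{16809}{16663} + \frac{10275}{6040 + \sqrt{15530}} \cdot \frac{1}{6041} = \frac{16809}{16663} + \frac{10275}{6041 \left(6040 + \sqrt{15530}\right)} \approx 1.009$)
$w - -25191 = \left(\frac{370391443121883}{367071774556081} - \frac{2055 \sqrt{15530}}{44058305774}\right) - -25191 = \left(\frac{370391443121883}{367071774556081} - \frac{2055 \sqrt{15530}}{44058305774}\right) + 25191 = \frac{9247275464285358354}{367071774556081} - \frac{2055 \sqrt{15530}}{44058305774}$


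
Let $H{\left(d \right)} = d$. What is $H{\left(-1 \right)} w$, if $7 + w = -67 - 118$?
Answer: $192$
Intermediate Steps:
$w = -192$ ($w = -7 - 185 = -192$)
$H{\left(-1 \right)} w = \left(-1\right) \left(-192\right) = 192$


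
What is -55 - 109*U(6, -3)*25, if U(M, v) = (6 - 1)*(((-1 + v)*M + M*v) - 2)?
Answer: 599445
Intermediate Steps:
U(M, v) = -10 + 5*M*v + 5*M*(-1 + v) (U(M, v) = 5*((M*(-1 + v) + M*v) - 2) = 5*((M*v + M*(-1 + v)) - 2) = 5*(-2 + M*v + M*(-1 + v)) = -10 + 5*M*v + 5*M*(-1 + v))
-55 - 109*U(6, -3)*25 = -55 - 109*(-10 - 5*6 + 10*6*(-3))*25 = -55 - 109*(-10 - 30 - 180)*25 = -55 - (-23980)*25 = -55 - 109*(-5500) = -55 + 599500 = 599445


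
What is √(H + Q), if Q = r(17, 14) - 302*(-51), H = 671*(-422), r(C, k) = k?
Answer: I*√267746 ≈ 517.44*I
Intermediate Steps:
H = -283162
Q = 15416 (Q = 14 - 302*(-51) = 14 + 15402 = 15416)
√(H + Q) = √(-283162 + 15416) = √(-267746) = I*√267746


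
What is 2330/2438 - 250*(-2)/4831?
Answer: 6237615/5888989 ≈ 1.0592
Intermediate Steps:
2330/2438 - 250*(-2)/4831 = 2330*(1/2438) + 500*(1/4831) = 1165/1219 + 500/4831 = 6237615/5888989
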